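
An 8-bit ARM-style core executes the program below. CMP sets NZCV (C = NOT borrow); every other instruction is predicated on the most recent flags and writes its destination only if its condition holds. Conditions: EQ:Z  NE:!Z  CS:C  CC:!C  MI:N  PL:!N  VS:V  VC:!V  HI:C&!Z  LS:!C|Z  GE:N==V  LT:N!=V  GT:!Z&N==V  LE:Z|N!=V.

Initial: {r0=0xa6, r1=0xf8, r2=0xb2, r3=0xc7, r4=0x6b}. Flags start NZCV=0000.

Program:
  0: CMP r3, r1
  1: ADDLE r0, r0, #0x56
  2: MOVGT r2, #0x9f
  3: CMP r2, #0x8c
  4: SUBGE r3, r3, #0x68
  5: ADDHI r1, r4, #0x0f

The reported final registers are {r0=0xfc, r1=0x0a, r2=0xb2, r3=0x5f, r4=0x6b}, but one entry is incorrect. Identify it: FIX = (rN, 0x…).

FIX = (r1, 0x7a)

0: ✓ CMP  NZCV=1000
1: ✓ ADDLE  r0←0xfc
2: · MOVGT
3: ✓ CMP  NZCV=0010
4: ✓ SUBGE  r3←0x5f
5: ✓ ADDHI  r1←0x7a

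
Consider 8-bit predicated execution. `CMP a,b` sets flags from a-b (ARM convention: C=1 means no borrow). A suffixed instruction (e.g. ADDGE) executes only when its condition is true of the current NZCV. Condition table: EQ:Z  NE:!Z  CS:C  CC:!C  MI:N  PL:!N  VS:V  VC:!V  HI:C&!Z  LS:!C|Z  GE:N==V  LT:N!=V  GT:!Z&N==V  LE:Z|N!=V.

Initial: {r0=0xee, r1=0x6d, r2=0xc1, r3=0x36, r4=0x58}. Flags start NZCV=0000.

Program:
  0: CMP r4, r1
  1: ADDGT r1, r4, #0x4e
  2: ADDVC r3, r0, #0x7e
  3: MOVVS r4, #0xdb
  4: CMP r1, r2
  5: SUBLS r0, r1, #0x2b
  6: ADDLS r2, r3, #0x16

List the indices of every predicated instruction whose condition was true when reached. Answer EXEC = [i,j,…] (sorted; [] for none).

EXEC = [2,5,6]

0: ✓ CMP  NZCV=1000
1: · ADDGT
2: ✓ ADDVC  r3←0x6c
3: · MOVVS
4: ✓ CMP  NZCV=1001
5: ✓ SUBLS  r0←0x42
6: ✓ ADDLS  r2←0x82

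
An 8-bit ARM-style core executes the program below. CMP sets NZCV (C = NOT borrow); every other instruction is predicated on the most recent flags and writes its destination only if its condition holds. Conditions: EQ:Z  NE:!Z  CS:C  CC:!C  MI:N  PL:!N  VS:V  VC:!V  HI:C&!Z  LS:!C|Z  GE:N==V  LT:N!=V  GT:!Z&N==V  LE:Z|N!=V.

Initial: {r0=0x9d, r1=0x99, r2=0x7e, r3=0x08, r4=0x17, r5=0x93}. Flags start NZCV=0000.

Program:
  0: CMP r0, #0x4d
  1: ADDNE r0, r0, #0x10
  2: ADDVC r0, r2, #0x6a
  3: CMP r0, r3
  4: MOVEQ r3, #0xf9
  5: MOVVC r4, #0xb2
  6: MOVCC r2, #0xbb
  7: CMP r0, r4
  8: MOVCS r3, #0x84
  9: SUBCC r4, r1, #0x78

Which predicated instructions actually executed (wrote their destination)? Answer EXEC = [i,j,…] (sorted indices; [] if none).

EXEC = [1,5,9]

[0] flags=0011 → (cmp)
[1] flags=0011 NE?T → r0=0xad
[2] flags=0011 VC?F → skip
[3] flags=1010 → (cmp)
[4] flags=1010 EQ?F → skip
[5] flags=1010 VC?T → r4=0xb2
[6] flags=1010 CC?F → skip
[7] flags=1000 → (cmp)
[8] flags=1000 CS?F → skip
[9] flags=1000 CC?T → r4=0x21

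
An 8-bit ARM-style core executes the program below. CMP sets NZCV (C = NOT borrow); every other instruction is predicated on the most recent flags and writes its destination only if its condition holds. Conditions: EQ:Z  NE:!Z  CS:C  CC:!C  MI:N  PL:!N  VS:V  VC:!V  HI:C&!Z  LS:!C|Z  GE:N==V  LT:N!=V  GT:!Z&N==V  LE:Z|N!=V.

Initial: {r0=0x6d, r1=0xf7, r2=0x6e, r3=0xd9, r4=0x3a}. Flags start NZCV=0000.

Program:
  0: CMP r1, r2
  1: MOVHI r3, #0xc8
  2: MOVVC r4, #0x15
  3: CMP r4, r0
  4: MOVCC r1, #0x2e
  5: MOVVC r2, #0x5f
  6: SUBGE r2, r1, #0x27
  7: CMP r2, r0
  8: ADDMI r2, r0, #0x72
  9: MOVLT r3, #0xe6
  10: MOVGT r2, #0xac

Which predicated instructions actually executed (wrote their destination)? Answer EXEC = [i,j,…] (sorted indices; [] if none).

0: ✓ CMP  NZCV=1010
1: ✓ MOVHI  r3←0xc8
2: ✓ MOVVC  r4←0x15
3: ✓ CMP  NZCV=1000
4: ✓ MOVCC  r1←0x2e
5: ✓ MOVVC  r2←0x5f
6: · SUBGE
7: ✓ CMP  NZCV=1000
8: ✓ ADDMI  r2←0xdf
9: ✓ MOVLT  r3←0xe6
10: · MOVGT

EXEC = [1,2,4,5,8,9]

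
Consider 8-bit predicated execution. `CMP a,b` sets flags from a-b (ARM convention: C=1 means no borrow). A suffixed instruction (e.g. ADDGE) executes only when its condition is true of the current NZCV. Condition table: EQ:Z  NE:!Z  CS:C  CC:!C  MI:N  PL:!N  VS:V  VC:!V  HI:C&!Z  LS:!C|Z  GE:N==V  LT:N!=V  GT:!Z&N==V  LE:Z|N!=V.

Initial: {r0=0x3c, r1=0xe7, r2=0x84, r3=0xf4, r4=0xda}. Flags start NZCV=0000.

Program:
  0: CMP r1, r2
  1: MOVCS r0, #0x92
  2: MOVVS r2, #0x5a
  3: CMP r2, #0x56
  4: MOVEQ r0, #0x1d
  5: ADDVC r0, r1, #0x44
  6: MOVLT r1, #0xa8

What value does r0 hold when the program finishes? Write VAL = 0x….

0: ✓ CMP  NZCV=0010
1: ✓ MOVCS  r0←0x92
2: · MOVVS
3: ✓ CMP  NZCV=0011
4: · MOVEQ
5: · ADDVC
6: ✓ MOVLT  r1←0xa8

VAL = 0x92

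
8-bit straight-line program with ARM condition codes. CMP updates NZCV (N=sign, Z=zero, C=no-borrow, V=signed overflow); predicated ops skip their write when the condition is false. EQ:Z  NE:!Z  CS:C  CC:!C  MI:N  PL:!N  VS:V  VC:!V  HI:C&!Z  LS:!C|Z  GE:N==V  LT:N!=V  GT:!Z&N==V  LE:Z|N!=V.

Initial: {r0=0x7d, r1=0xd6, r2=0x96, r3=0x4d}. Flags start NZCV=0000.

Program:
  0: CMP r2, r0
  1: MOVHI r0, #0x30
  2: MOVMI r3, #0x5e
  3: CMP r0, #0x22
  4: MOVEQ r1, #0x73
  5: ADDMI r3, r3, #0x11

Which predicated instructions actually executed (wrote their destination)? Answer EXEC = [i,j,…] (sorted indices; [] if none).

0: ✓ CMP  NZCV=0011
1: ✓ MOVHI  r0←0x30
2: · MOVMI
3: ✓ CMP  NZCV=0010
4: · MOVEQ
5: · ADDMI

EXEC = [1]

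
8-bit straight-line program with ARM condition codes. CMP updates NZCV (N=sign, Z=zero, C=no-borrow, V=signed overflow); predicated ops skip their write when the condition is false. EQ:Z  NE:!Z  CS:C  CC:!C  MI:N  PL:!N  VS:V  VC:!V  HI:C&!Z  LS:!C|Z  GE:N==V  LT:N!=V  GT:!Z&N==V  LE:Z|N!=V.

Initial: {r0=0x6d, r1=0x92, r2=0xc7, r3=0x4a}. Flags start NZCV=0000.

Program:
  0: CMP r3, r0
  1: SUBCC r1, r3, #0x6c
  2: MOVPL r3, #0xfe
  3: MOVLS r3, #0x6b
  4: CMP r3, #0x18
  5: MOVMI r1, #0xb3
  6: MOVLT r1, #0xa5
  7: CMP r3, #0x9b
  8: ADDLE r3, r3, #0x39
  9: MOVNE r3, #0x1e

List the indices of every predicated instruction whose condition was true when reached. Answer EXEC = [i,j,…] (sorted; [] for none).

0: ✓ CMP  NZCV=1000
1: ✓ SUBCC  r1←0xde
2: · MOVPL
3: ✓ MOVLS  r3←0x6b
4: ✓ CMP  NZCV=0010
5: · MOVMI
6: · MOVLT
7: ✓ CMP  NZCV=1001
8: · ADDLE
9: ✓ MOVNE  r3←0x1e

EXEC = [1,3,9]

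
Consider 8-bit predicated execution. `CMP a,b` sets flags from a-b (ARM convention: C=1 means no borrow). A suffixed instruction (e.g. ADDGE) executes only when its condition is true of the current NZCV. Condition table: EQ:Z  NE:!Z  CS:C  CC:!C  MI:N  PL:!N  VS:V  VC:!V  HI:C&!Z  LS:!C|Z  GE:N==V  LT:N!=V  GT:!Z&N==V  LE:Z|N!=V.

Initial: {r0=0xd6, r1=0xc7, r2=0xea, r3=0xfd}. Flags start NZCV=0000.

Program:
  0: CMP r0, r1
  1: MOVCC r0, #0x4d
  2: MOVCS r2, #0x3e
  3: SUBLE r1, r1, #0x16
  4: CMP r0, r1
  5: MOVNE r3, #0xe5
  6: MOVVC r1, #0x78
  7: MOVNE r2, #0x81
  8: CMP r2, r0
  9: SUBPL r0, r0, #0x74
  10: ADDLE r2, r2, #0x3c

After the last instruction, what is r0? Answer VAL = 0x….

VAL = 0xd6

0: ✓ CMP  NZCV=0010
1: · MOVCC
2: ✓ MOVCS  r2←0x3e
3: · SUBLE
4: ✓ CMP  NZCV=0010
5: ✓ MOVNE  r3←0xe5
6: ✓ MOVVC  r1←0x78
7: ✓ MOVNE  r2←0x81
8: ✓ CMP  NZCV=1000
9: · SUBPL
10: ✓ ADDLE  r2←0xbd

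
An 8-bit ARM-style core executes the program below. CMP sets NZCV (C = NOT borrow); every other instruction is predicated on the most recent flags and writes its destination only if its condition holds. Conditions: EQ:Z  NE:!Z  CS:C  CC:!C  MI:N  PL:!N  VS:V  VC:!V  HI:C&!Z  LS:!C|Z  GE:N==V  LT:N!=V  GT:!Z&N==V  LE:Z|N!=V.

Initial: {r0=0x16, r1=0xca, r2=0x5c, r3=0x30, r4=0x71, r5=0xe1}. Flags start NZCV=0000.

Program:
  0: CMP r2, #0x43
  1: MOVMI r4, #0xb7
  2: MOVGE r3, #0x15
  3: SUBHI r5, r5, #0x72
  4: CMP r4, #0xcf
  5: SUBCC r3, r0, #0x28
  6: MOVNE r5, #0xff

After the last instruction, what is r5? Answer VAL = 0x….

VAL = 0xff

0: ✓ CMP  NZCV=0010
1: · MOVMI
2: ✓ MOVGE  r3←0x15
3: ✓ SUBHI  r5←0x6f
4: ✓ CMP  NZCV=1001
5: ✓ SUBCC  r3←0xee
6: ✓ MOVNE  r5←0xff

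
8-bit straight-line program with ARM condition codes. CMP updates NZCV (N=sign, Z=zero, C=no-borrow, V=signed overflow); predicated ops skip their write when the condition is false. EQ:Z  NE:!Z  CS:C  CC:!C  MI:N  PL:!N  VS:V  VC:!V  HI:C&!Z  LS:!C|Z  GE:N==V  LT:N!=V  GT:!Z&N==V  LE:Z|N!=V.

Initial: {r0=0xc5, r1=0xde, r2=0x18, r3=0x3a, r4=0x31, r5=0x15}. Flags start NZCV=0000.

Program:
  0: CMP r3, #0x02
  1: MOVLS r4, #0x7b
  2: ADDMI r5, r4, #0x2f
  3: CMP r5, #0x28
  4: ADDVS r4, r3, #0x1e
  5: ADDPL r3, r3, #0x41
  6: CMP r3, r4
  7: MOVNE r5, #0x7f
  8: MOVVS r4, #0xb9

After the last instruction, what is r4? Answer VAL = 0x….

0: ✓ CMP  NZCV=0010
1: · MOVLS
2: · ADDMI
3: ✓ CMP  NZCV=1000
4: · ADDVS
5: · ADDPL
6: ✓ CMP  NZCV=0010
7: ✓ MOVNE  r5←0x7f
8: · MOVVS

VAL = 0x31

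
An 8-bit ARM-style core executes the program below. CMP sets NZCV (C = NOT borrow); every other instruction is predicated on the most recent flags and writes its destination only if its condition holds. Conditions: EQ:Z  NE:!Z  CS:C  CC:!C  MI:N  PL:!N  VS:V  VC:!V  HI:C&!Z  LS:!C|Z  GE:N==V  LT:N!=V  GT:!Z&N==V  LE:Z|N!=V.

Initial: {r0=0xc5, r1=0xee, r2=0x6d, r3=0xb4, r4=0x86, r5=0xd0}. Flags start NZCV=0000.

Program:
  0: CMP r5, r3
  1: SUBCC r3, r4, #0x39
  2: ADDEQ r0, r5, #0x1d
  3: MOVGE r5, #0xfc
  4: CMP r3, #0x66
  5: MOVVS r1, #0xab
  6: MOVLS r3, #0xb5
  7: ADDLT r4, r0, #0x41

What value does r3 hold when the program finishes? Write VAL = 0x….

0: ✓ CMP  NZCV=0010
1: · SUBCC
2: · ADDEQ
3: ✓ MOVGE  r5←0xfc
4: ✓ CMP  NZCV=0011
5: ✓ MOVVS  r1←0xab
6: · MOVLS
7: ✓ ADDLT  r4←0x06

VAL = 0xb4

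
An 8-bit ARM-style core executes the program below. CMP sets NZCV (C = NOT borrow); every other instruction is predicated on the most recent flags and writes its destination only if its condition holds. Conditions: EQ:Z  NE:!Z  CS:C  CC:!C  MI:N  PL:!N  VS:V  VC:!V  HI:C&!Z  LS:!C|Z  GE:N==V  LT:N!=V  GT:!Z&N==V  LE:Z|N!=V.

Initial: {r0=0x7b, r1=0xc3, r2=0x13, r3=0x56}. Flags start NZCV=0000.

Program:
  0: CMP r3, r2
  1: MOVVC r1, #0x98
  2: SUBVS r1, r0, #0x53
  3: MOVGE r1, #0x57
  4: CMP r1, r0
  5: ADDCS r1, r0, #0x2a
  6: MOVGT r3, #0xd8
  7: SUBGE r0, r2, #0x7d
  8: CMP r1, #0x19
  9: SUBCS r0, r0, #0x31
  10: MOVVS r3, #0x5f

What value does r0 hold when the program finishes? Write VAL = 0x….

VAL = 0x4a

[0] flags=0010 → (cmp)
[1] flags=0010 VC?T → r1=0x98
[2] flags=0010 VS?F → skip
[3] flags=0010 GE?T → r1=0x57
[4] flags=1000 → (cmp)
[5] flags=1000 CS?F → skip
[6] flags=1000 GT?F → skip
[7] flags=1000 GE?F → skip
[8] flags=0010 → (cmp)
[9] flags=0010 CS?T → r0=0x4a
[10] flags=0010 VS?F → skip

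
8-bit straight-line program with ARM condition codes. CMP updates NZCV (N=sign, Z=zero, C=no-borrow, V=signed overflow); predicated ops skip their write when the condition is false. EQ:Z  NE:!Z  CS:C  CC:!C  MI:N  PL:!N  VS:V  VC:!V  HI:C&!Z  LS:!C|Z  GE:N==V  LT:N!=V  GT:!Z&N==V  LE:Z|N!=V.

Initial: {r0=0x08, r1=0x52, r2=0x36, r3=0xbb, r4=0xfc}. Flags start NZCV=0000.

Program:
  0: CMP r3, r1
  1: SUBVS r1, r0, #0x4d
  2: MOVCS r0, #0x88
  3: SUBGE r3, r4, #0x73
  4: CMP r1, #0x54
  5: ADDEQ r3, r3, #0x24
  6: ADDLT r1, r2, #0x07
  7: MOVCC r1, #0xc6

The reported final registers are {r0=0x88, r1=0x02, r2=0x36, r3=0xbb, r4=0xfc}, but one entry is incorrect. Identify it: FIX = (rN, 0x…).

[0] flags=0011 → (cmp)
[1] flags=0011 VS?T → r1=0xbb
[2] flags=0011 CS?T → r0=0x88
[3] flags=0011 GE?F → skip
[4] flags=0011 → (cmp)
[5] flags=0011 EQ?F → skip
[6] flags=0011 LT?T → r1=0x3d
[7] flags=0011 CC?F → skip

FIX = (r1, 0x3d)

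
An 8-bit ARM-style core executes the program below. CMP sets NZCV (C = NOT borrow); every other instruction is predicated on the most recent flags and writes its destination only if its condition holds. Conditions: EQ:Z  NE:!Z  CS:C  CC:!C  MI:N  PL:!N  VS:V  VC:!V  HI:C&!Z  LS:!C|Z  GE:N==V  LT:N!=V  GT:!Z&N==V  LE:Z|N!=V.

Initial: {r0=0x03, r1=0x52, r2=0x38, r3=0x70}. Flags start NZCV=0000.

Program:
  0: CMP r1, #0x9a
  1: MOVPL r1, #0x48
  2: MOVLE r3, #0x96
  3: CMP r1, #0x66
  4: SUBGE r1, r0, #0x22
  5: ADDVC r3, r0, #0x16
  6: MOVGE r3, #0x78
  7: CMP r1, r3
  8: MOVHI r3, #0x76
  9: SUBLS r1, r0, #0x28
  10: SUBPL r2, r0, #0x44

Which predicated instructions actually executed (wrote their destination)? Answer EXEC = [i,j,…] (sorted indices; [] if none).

0: ✓ CMP  NZCV=1001
1: · MOVPL
2: · MOVLE
3: ✓ CMP  NZCV=1000
4: · SUBGE
5: ✓ ADDVC  r3←0x19
6: · MOVGE
7: ✓ CMP  NZCV=0010
8: ✓ MOVHI  r3←0x76
9: · SUBLS
10: ✓ SUBPL  r2←0xbf

EXEC = [5,8,10]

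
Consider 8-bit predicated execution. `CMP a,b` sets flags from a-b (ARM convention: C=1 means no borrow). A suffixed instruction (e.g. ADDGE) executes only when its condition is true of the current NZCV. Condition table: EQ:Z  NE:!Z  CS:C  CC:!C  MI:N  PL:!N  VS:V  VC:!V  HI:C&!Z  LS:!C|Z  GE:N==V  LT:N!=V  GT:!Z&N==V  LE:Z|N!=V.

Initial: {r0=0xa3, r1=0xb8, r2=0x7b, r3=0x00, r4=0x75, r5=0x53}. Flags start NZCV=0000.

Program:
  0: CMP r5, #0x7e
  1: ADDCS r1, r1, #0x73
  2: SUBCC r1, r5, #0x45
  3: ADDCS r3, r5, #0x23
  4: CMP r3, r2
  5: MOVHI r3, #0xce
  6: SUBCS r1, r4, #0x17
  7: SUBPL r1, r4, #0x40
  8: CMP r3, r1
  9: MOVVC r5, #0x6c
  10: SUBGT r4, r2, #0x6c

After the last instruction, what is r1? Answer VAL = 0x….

[0] flags=1000 → (cmp)
[1] flags=1000 CS?F → skip
[2] flags=1000 CC?T → r1=0x0e
[3] flags=1000 CS?F → skip
[4] flags=1000 → (cmp)
[5] flags=1000 HI?F → skip
[6] flags=1000 CS?F → skip
[7] flags=1000 PL?F → skip
[8] flags=1000 → (cmp)
[9] flags=1000 VC?T → r5=0x6c
[10] flags=1000 GT?F → skip

VAL = 0x0e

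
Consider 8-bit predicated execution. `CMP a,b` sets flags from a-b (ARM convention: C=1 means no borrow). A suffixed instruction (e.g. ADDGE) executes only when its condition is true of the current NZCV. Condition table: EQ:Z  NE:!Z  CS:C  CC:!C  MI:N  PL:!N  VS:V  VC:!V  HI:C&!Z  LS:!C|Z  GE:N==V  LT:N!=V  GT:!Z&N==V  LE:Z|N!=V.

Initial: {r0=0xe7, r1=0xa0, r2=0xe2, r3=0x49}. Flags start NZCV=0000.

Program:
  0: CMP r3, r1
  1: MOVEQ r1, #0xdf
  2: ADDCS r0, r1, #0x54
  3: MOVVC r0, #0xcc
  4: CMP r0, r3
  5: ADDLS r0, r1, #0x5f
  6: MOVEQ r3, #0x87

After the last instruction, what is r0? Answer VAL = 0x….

VAL = 0xe7

[0] flags=1001 → (cmp)
[1] flags=1001 EQ?F → skip
[2] flags=1001 CS?F → skip
[3] flags=1001 VC?F → skip
[4] flags=1010 → (cmp)
[5] flags=1010 LS?F → skip
[6] flags=1010 EQ?F → skip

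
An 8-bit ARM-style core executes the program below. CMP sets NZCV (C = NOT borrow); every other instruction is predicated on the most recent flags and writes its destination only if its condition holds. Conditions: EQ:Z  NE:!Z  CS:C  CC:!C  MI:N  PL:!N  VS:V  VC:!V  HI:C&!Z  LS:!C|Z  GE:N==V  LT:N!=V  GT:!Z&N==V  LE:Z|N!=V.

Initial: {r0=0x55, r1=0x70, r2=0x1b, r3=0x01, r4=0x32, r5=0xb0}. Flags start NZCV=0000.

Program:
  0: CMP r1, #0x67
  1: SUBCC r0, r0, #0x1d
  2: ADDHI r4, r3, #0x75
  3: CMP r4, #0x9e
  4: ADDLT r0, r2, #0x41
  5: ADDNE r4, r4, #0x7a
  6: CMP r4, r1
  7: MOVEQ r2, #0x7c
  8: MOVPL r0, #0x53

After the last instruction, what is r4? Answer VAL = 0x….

VAL = 0xf0

0: ✓ CMP  NZCV=0010
1: · SUBCC
2: ✓ ADDHI  r4←0x76
3: ✓ CMP  NZCV=1001
4: · ADDLT
5: ✓ ADDNE  r4←0xf0
6: ✓ CMP  NZCV=1010
7: · MOVEQ
8: · MOVPL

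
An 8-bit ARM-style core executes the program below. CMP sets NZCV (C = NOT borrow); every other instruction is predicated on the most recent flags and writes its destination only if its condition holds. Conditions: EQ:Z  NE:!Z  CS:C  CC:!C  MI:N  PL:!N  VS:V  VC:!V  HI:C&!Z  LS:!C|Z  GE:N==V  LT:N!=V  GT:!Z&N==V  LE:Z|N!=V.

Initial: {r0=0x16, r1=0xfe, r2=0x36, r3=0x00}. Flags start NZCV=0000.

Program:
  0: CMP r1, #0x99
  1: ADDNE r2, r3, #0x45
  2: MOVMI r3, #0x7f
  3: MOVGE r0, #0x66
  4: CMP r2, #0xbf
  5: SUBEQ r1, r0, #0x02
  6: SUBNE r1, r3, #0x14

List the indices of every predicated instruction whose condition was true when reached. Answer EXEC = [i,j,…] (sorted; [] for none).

EXEC = [1,3,6]

0: ✓ CMP  NZCV=0010
1: ✓ ADDNE  r2←0x45
2: · MOVMI
3: ✓ MOVGE  r0←0x66
4: ✓ CMP  NZCV=1001
5: · SUBEQ
6: ✓ SUBNE  r1←0xec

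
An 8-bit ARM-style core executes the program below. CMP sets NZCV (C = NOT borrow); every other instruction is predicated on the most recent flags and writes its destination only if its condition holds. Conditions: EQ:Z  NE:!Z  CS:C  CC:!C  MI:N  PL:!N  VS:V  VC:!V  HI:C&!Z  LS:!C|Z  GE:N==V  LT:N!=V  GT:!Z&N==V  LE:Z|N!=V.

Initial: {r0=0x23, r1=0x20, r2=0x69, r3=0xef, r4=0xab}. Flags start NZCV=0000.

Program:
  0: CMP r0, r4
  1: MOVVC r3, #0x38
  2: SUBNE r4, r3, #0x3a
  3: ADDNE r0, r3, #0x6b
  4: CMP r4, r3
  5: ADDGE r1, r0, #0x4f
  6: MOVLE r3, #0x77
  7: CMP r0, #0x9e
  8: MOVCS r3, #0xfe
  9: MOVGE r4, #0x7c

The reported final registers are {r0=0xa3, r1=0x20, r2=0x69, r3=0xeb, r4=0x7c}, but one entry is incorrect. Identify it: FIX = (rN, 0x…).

[0] flags=0000 → (cmp)
[1] flags=0000 VC?T → r3=0x38
[2] flags=0000 NE?T → r4=0xfe
[3] flags=0000 NE?T → r0=0xa3
[4] flags=1010 → (cmp)
[5] flags=1010 GE?F → skip
[6] flags=1010 LE?T → r3=0x77
[7] flags=0010 → (cmp)
[8] flags=0010 CS?T → r3=0xfe
[9] flags=0010 GE?T → r4=0x7c

FIX = (r3, 0xfe)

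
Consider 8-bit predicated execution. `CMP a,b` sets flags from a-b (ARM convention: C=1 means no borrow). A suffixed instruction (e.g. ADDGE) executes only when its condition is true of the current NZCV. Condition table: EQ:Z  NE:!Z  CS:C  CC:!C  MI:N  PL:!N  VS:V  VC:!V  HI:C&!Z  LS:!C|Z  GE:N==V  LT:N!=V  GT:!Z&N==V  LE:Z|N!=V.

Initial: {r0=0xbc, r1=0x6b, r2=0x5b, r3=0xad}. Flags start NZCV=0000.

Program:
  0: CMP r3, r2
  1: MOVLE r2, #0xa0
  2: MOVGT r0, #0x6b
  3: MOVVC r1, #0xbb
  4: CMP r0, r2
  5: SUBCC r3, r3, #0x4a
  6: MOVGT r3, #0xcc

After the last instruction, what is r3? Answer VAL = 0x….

VAL = 0xcc

[0] flags=0011 → (cmp)
[1] flags=0011 LE?T → r2=0xa0
[2] flags=0011 GT?F → skip
[3] flags=0011 VC?F → skip
[4] flags=0010 → (cmp)
[5] flags=0010 CC?F → skip
[6] flags=0010 GT?T → r3=0xcc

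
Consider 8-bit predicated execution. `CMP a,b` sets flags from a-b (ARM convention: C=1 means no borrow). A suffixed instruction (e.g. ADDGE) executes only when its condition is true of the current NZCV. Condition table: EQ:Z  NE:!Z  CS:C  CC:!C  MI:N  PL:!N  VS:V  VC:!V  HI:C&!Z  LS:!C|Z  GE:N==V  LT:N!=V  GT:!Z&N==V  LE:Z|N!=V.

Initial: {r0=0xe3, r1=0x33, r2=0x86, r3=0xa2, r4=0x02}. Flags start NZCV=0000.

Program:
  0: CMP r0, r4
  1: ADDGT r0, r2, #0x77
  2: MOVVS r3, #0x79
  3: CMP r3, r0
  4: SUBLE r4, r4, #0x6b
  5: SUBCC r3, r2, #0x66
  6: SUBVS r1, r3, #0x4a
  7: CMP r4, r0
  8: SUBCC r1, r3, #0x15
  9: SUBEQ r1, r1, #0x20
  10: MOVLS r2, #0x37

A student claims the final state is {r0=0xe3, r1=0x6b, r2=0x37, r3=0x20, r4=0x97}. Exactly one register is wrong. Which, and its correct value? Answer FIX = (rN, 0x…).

FIX = (r1, 0x0b)

[0] flags=1010 → (cmp)
[1] flags=1010 GT?F → skip
[2] flags=1010 VS?F → skip
[3] flags=1000 → (cmp)
[4] flags=1000 LE?T → r4=0x97
[5] flags=1000 CC?T → r3=0x20
[6] flags=1000 VS?F → skip
[7] flags=1000 → (cmp)
[8] flags=1000 CC?T → r1=0x0b
[9] flags=1000 EQ?F → skip
[10] flags=1000 LS?T → r2=0x37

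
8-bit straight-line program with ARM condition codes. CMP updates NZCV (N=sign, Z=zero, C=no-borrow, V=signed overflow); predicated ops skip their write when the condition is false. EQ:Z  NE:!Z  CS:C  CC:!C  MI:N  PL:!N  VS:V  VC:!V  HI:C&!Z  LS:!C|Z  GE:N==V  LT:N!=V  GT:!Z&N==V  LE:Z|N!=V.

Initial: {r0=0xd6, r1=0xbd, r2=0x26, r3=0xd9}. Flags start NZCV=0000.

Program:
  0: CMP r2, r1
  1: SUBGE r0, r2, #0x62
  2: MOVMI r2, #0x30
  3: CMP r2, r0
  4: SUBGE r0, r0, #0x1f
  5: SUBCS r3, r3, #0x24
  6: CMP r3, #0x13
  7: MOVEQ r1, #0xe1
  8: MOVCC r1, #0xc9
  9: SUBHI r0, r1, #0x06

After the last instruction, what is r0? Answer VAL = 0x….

0: ✓ CMP  NZCV=0000
1: ✓ SUBGE  r0←0xc4
2: · MOVMI
3: ✓ CMP  NZCV=0000
4: ✓ SUBGE  r0←0xa5
5: · SUBCS
6: ✓ CMP  NZCV=1010
7: · MOVEQ
8: · MOVCC
9: ✓ SUBHI  r0←0xb7

VAL = 0xb7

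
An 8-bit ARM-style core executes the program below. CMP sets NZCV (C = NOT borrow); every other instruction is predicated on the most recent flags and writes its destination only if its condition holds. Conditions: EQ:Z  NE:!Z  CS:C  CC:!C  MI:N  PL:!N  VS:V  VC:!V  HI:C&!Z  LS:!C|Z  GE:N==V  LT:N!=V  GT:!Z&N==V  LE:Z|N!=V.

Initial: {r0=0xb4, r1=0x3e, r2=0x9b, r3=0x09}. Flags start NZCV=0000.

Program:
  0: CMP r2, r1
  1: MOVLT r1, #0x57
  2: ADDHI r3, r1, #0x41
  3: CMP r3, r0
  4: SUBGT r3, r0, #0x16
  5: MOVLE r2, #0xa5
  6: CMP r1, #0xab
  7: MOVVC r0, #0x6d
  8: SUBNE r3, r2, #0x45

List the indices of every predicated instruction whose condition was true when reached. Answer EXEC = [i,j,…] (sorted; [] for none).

EXEC = [1,2,5,8]

0: ✓ CMP  NZCV=0011
1: ✓ MOVLT  r1←0x57
2: ✓ ADDHI  r3←0x98
3: ✓ CMP  NZCV=1000
4: · SUBGT
5: ✓ MOVLE  r2←0xa5
6: ✓ CMP  NZCV=1001
7: · MOVVC
8: ✓ SUBNE  r3←0x60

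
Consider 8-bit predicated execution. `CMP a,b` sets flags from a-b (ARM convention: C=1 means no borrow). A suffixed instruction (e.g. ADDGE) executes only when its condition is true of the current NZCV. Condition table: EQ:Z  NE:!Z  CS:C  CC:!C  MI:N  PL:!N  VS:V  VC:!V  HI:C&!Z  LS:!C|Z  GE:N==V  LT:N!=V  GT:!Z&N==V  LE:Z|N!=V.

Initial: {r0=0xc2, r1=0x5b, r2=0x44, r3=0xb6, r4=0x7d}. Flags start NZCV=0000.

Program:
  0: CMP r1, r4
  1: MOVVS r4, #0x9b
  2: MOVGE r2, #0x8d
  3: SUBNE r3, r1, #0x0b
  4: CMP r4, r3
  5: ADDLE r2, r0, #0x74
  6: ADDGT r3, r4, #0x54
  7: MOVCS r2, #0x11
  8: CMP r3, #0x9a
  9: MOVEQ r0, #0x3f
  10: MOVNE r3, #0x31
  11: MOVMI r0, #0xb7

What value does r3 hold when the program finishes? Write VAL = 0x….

0: ✓ CMP  NZCV=1000
1: · MOVVS
2: · MOVGE
3: ✓ SUBNE  r3←0x50
4: ✓ CMP  NZCV=0010
5: · ADDLE
6: ✓ ADDGT  r3←0xd1
7: ✓ MOVCS  r2←0x11
8: ✓ CMP  NZCV=0010
9: · MOVEQ
10: ✓ MOVNE  r3←0x31
11: · MOVMI

VAL = 0x31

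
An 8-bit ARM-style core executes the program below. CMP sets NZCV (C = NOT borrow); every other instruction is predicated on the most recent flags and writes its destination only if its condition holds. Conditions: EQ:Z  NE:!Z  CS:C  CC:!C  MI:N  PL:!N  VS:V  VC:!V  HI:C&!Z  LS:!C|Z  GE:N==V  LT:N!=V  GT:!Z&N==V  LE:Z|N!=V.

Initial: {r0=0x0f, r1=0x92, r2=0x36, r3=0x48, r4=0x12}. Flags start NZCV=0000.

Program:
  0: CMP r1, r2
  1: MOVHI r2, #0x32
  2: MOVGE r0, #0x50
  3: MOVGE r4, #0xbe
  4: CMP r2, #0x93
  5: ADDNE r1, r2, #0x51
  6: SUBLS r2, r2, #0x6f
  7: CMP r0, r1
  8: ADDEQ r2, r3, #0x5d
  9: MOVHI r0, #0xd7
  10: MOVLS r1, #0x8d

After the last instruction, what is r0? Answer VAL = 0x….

VAL = 0x0f

0: ✓ CMP  NZCV=0011
1: ✓ MOVHI  r2←0x32
2: · MOVGE
3: · MOVGE
4: ✓ CMP  NZCV=1001
5: ✓ ADDNE  r1←0x83
6: ✓ SUBLS  r2←0xc3
7: ✓ CMP  NZCV=1001
8: · ADDEQ
9: · MOVHI
10: ✓ MOVLS  r1←0x8d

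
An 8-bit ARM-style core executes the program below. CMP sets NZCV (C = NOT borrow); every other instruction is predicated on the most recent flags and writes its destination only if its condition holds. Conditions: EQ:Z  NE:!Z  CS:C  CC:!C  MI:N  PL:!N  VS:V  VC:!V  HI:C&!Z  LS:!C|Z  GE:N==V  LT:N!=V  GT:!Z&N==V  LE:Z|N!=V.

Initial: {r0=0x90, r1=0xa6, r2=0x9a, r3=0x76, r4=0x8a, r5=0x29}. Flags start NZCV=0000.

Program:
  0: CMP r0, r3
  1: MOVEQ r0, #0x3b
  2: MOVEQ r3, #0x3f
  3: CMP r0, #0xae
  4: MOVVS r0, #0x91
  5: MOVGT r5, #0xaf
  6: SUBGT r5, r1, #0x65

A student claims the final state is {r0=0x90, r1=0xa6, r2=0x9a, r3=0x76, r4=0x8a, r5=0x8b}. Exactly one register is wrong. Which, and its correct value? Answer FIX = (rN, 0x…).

FIX = (r5, 0x29)

[0] flags=0011 → (cmp)
[1] flags=0011 EQ?F → skip
[2] flags=0011 EQ?F → skip
[3] flags=1000 → (cmp)
[4] flags=1000 VS?F → skip
[5] flags=1000 GT?F → skip
[6] flags=1000 GT?F → skip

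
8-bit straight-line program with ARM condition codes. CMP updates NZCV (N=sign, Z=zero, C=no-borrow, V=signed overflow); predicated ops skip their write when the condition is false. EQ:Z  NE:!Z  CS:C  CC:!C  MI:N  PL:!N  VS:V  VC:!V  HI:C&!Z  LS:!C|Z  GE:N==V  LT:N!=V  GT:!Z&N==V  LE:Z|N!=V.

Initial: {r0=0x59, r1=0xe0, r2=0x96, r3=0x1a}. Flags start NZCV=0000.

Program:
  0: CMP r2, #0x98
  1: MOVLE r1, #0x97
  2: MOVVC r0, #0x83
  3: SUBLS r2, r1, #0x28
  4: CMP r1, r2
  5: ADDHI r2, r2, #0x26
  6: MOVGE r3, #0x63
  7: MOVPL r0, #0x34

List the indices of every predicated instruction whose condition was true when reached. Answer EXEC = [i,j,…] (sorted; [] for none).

[0] flags=1000 → (cmp)
[1] flags=1000 LE?T → r1=0x97
[2] flags=1000 VC?T → r0=0x83
[3] flags=1000 LS?T → r2=0x6f
[4] flags=0011 → (cmp)
[5] flags=0011 HI?T → r2=0x95
[6] flags=0011 GE?F → skip
[7] flags=0011 PL?T → r0=0x34

EXEC = [1,2,3,5,7]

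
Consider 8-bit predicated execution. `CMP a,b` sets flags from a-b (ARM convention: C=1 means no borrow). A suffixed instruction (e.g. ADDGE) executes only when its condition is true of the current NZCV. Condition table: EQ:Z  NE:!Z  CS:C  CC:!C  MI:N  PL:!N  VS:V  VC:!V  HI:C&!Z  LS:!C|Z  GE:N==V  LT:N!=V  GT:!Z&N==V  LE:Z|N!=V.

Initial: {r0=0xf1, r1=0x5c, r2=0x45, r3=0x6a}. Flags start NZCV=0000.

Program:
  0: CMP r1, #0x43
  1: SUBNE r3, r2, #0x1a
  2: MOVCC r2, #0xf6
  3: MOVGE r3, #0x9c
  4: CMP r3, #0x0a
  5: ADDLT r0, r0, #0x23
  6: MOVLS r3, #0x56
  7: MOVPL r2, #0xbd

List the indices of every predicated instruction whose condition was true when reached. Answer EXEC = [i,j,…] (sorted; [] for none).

[0] flags=0010 → (cmp)
[1] flags=0010 NE?T → r3=0x2b
[2] flags=0010 CC?F → skip
[3] flags=0010 GE?T → r3=0x9c
[4] flags=1010 → (cmp)
[5] flags=1010 LT?T → r0=0x14
[6] flags=1010 LS?F → skip
[7] flags=1010 PL?F → skip

EXEC = [1,3,5]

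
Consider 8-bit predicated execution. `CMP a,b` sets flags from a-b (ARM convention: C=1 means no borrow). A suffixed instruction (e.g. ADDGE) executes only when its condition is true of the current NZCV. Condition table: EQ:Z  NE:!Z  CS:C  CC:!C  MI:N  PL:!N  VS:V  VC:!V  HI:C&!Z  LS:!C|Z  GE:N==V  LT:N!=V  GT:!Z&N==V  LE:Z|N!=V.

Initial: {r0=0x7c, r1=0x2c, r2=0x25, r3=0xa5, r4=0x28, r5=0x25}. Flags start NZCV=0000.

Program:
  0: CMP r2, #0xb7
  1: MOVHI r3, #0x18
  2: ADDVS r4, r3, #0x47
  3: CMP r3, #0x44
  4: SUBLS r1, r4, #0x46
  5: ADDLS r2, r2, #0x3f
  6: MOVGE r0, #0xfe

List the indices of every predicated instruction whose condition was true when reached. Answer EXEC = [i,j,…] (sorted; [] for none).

[0] flags=0000 → (cmp)
[1] flags=0000 HI?F → skip
[2] flags=0000 VS?F → skip
[3] flags=0011 → (cmp)
[4] flags=0011 LS?F → skip
[5] flags=0011 LS?F → skip
[6] flags=0011 GE?F → skip

EXEC = []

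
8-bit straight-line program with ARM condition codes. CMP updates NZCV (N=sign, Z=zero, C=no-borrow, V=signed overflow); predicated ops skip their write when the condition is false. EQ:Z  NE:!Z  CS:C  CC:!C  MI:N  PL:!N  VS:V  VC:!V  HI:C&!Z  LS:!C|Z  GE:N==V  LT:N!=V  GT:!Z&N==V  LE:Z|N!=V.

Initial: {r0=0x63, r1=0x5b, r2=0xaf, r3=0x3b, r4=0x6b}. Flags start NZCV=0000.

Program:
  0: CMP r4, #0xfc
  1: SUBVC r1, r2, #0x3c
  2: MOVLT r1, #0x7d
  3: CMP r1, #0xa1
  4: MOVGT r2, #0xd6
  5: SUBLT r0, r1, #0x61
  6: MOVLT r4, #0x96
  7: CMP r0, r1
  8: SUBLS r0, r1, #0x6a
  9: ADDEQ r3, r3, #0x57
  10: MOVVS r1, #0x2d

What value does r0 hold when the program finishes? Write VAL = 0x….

[0] flags=0000 → (cmp)
[1] flags=0000 VC?T → r1=0x73
[2] flags=0000 LT?F → skip
[3] flags=1001 → (cmp)
[4] flags=1001 GT?T → r2=0xd6
[5] flags=1001 LT?F → skip
[6] flags=1001 LT?F → skip
[7] flags=1000 → (cmp)
[8] flags=1000 LS?T → r0=0x09
[9] flags=1000 EQ?F → skip
[10] flags=1000 VS?F → skip

VAL = 0x09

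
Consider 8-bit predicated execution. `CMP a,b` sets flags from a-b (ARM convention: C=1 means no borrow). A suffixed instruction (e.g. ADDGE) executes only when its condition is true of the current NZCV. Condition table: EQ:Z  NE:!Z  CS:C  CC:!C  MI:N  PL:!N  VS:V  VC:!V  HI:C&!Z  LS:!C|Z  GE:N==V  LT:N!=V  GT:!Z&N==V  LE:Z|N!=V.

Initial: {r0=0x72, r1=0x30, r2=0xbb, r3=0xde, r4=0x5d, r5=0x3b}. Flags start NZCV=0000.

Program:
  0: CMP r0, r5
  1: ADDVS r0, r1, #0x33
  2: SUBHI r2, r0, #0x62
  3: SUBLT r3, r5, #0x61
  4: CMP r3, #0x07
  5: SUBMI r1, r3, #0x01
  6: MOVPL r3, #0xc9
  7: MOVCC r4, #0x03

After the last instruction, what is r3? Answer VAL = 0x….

0: ✓ CMP  NZCV=0010
1: · ADDVS
2: ✓ SUBHI  r2←0x10
3: · SUBLT
4: ✓ CMP  NZCV=1010
5: ✓ SUBMI  r1←0xdd
6: · MOVPL
7: · MOVCC

VAL = 0xde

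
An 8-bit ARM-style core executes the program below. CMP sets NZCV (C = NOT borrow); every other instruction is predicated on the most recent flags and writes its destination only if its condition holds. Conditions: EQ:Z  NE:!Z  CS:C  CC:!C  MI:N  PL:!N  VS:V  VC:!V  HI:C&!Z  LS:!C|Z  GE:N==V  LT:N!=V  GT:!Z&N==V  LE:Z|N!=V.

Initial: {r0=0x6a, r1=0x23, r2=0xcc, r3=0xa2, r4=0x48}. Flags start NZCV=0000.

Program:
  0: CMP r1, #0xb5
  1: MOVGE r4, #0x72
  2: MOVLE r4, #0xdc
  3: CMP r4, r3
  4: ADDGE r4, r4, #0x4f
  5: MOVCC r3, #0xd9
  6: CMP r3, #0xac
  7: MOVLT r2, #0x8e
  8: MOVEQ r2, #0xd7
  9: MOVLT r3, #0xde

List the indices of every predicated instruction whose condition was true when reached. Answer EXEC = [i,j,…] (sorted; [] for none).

0: ✓ CMP  NZCV=0000
1: ✓ MOVGE  r4←0x72
2: · MOVLE
3: ✓ CMP  NZCV=1001
4: ✓ ADDGE  r4←0xc1
5: ✓ MOVCC  r3←0xd9
6: ✓ CMP  NZCV=0010
7: · MOVLT
8: · MOVEQ
9: · MOVLT

EXEC = [1,4,5]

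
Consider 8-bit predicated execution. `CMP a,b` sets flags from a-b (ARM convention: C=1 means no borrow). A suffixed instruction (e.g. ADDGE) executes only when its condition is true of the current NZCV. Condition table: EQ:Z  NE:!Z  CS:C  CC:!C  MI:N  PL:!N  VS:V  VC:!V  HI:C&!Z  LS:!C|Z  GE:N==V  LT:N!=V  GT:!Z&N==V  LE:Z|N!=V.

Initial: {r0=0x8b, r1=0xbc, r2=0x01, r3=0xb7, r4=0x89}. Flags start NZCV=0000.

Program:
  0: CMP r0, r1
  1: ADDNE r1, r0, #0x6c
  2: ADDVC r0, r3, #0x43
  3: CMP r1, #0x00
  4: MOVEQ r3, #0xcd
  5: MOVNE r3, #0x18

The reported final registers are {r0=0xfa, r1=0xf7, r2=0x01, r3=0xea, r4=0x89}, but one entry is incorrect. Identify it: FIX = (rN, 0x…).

0: ✓ CMP  NZCV=1000
1: ✓ ADDNE  r1←0xf7
2: ✓ ADDVC  r0←0xfa
3: ✓ CMP  NZCV=1010
4: · MOVEQ
5: ✓ MOVNE  r3←0x18

FIX = (r3, 0x18)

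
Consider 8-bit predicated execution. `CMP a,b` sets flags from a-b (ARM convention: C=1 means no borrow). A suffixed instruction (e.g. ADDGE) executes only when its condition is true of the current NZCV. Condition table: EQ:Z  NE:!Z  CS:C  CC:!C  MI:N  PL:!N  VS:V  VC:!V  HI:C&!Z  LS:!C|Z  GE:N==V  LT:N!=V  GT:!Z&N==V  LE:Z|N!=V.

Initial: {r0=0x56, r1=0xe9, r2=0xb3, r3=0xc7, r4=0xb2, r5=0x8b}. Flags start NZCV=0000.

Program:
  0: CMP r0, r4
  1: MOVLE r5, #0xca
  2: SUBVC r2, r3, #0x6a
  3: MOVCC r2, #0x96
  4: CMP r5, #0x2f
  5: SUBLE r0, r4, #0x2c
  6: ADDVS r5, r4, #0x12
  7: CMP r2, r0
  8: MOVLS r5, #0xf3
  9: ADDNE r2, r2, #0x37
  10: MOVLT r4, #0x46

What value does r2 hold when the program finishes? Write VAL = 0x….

0: ✓ CMP  NZCV=1001
1: · MOVLE
2: · SUBVC
3: ✓ MOVCC  r2←0x96
4: ✓ CMP  NZCV=0011
5: ✓ SUBLE  r0←0x86
6: ✓ ADDVS  r5←0xc4
7: ✓ CMP  NZCV=0010
8: · MOVLS
9: ✓ ADDNE  r2←0xcd
10: · MOVLT

VAL = 0xcd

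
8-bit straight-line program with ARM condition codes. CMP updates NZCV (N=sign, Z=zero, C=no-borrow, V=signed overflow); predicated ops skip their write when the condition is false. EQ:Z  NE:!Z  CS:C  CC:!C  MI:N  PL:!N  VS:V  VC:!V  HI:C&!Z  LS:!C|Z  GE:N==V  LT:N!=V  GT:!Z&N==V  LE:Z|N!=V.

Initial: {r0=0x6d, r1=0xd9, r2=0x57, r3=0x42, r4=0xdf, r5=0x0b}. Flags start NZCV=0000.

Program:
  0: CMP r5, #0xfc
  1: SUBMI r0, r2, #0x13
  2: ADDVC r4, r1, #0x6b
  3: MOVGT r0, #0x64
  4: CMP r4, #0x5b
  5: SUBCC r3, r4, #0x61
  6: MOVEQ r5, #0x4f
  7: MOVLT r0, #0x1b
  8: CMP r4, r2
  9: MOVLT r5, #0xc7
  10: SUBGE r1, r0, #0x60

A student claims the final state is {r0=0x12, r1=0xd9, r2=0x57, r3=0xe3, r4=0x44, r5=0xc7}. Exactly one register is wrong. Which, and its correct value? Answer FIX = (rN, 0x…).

FIX = (r0, 0x1b)

0: ✓ CMP  NZCV=0000
1: · SUBMI
2: ✓ ADDVC  r4←0x44
3: ✓ MOVGT  r0←0x64
4: ✓ CMP  NZCV=1000
5: ✓ SUBCC  r3←0xe3
6: · MOVEQ
7: ✓ MOVLT  r0←0x1b
8: ✓ CMP  NZCV=1000
9: ✓ MOVLT  r5←0xc7
10: · SUBGE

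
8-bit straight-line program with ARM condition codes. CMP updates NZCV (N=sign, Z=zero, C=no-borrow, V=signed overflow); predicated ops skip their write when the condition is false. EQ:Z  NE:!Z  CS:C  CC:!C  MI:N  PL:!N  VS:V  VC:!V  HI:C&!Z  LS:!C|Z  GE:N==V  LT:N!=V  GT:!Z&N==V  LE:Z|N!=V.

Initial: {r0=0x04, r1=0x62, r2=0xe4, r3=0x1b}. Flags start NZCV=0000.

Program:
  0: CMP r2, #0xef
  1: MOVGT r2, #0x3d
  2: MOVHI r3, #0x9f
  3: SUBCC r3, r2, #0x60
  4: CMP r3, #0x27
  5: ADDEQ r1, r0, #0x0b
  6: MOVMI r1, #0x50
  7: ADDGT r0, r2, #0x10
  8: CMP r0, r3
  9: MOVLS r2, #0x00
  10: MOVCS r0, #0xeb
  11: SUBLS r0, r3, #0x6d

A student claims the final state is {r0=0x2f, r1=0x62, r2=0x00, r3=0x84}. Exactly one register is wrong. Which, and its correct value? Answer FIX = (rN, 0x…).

0: ✓ CMP  NZCV=1000
1: · MOVGT
2: · MOVHI
3: ✓ SUBCC  r3←0x84
4: ✓ CMP  NZCV=0011
5: · ADDEQ
6: · MOVMI
7: · ADDGT
8: ✓ CMP  NZCV=1001
9: ✓ MOVLS  r2←0x00
10: · MOVCS
11: ✓ SUBLS  r0←0x17

FIX = (r0, 0x17)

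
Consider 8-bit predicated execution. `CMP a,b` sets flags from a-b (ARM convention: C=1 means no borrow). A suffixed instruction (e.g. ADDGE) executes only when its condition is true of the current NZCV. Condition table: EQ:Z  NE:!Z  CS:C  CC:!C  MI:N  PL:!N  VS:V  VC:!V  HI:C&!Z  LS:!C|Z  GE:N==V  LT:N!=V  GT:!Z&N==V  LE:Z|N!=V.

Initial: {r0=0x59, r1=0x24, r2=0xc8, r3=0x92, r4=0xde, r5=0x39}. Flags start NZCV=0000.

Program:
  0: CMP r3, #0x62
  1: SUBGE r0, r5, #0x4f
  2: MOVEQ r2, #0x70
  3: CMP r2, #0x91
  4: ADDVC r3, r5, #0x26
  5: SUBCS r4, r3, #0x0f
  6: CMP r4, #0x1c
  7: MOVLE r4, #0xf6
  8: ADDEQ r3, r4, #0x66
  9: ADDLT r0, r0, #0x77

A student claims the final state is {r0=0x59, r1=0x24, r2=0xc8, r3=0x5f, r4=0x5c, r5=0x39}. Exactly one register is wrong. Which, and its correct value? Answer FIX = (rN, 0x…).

FIX = (r4, 0x50)

0: ✓ CMP  NZCV=0011
1: · SUBGE
2: · MOVEQ
3: ✓ CMP  NZCV=0010
4: ✓ ADDVC  r3←0x5f
5: ✓ SUBCS  r4←0x50
6: ✓ CMP  NZCV=0010
7: · MOVLE
8: · ADDEQ
9: · ADDLT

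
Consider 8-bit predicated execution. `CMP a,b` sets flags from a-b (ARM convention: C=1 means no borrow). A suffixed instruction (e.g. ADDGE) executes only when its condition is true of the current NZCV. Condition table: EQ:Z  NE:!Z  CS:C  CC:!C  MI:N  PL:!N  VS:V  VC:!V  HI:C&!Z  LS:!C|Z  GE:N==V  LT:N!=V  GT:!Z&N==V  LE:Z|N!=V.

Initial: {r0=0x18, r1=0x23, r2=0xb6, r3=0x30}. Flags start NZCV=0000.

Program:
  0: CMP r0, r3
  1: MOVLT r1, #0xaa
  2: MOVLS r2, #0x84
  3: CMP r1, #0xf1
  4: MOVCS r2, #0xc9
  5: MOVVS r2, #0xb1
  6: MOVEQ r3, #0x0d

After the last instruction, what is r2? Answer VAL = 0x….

0: ✓ CMP  NZCV=1000
1: ✓ MOVLT  r1←0xaa
2: ✓ MOVLS  r2←0x84
3: ✓ CMP  NZCV=1000
4: · MOVCS
5: · MOVVS
6: · MOVEQ

VAL = 0x84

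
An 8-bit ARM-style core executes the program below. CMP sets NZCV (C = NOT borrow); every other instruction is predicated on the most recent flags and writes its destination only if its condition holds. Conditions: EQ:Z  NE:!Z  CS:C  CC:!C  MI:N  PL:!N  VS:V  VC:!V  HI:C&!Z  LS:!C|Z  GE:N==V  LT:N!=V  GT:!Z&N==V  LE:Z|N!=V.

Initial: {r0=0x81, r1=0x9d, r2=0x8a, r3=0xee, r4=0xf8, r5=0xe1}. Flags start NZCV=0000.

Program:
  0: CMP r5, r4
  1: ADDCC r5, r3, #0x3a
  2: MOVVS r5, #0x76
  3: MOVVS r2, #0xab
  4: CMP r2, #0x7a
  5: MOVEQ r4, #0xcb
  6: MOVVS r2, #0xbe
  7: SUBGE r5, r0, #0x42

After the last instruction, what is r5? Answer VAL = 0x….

VAL = 0x28

0: ✓ CMP  NZCV=1000
1: ✓ ADDCC  r5←0x28
2: · MOVVS
3: · MOVVS
4: ✓ CMP  NZCV=0011
5: · MOVEQ
6: ✓ MOVVS  r2←0xbe
7: · SUBGE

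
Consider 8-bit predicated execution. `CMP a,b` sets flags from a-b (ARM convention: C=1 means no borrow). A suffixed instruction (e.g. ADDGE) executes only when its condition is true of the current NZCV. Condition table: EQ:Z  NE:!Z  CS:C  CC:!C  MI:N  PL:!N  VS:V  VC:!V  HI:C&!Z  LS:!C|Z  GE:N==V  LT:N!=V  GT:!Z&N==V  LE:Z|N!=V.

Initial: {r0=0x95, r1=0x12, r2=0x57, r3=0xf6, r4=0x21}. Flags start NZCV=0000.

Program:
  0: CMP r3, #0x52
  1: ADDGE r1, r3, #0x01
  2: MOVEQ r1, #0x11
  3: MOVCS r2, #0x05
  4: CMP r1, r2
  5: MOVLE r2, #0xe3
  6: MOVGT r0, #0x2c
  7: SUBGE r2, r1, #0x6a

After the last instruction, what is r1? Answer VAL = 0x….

VAL = 0x12

0: ✓ CMP  NZCV=1010
1: · ADDGE
2: · MOVEQ
3: ✓ MOVCS  r2←0x05
4: ✓ CMP  NZCV=0010
5: · MOVLE
6: ✓ MOVGT  r0←0x2c
7: ✓ SUBGE  r2←0xa8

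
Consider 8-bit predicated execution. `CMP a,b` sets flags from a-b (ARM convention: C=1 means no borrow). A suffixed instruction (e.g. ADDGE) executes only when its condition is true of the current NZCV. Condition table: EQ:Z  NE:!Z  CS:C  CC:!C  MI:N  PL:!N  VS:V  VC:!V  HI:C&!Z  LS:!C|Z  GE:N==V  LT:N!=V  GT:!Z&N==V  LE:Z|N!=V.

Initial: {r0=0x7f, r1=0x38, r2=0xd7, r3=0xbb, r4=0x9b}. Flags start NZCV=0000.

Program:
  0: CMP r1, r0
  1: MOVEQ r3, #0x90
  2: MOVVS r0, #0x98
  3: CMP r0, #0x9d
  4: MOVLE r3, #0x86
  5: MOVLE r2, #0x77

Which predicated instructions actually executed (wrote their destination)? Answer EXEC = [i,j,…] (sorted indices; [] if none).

0: ✓ CMP  NZCV=1000
1: · MOVEQ
2: · MOVVS
3: ✓ CMP  NZCV=1001
4: · MOVLE
5: · MOVLE

EXEC = []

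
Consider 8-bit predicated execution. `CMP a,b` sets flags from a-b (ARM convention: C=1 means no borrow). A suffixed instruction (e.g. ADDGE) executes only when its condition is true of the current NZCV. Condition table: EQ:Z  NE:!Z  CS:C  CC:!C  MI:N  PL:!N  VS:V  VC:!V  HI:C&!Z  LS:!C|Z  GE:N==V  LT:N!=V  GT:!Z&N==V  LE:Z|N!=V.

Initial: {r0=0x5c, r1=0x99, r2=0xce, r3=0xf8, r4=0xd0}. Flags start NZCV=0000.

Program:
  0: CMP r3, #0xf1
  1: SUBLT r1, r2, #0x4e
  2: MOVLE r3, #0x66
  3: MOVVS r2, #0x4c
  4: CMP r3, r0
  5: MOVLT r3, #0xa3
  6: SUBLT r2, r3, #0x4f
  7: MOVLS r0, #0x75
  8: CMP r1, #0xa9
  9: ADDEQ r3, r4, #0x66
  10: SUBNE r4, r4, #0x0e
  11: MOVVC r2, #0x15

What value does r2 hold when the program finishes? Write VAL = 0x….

VAL = 0x15

[0] flags=0010 → (cmp)
[1] flags=0010 LT?F → skip
[2] flags=0010 LE?F → skip
[3] flags=0010 VS?F → skip
[4] flags=1010 → (cmp)
[5] flags=1010 LT?T → r3=0xa3
[6] flags=1010 LT?T → r2=0x54
[7] flags=1010 LS?F → skip
[8] flags=1000 → (cmp)
[9] flags=1000 EQ?F → skip
[10] flags=1000 NE?T → r4=0xc2
[11] flags=1000 VC?T → r2=0x15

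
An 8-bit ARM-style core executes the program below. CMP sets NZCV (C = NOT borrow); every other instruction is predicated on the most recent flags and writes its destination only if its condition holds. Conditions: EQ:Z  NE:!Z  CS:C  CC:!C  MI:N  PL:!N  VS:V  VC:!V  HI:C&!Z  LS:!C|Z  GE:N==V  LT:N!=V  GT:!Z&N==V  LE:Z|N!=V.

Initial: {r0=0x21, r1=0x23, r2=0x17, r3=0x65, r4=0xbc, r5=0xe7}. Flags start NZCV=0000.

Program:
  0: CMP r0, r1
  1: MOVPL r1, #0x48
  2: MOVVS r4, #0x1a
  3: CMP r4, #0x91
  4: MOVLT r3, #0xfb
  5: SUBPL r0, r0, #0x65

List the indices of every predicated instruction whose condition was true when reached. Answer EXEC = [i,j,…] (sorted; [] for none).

0: ✓ CMP  NZCV=1000
1: · MOVPL
2: · MOVVS
3: ✓ CMP  NZCV=0010
4: · MOVLT
5: ✓ SUBPL  r0←0xbc

EXEC = [5]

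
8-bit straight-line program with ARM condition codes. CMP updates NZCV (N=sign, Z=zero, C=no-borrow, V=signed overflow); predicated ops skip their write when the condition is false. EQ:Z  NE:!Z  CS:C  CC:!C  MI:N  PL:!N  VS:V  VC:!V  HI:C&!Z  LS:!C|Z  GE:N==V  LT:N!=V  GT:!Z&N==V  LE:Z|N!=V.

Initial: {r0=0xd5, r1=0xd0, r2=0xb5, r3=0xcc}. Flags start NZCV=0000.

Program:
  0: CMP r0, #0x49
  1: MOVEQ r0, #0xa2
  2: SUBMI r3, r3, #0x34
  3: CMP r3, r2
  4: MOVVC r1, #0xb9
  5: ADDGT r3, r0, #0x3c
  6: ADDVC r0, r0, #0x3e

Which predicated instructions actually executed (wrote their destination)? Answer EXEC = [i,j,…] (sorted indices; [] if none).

[0] flags=1010 → (cmp)
[1] flags=1010 EQ?F → skip
[2] flags=1010 MI?T → r3=0x98
[3] flags=1000 → (cmp)
[4] flags=1000 VC?T → r1=0xb9
[5] flags=1000 GT?F → skip
[6] flags=1000 VC?T → r0=0x13

EXEC = [2,4,6]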